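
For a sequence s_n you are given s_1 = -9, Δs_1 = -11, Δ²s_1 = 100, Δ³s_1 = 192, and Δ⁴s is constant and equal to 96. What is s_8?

Build the table forward from the leading diagonal:
D4: 96  96  96  96  96  96  96  96
D3: 192  288  384  480  576  672  768  864
D2: 100  292  580  964  1444  2020  2692  3460
D1: -11  89  381  961  1925  3369  5389  8081
s: -9  -20  69  450  1411  3336  6705  12094

12094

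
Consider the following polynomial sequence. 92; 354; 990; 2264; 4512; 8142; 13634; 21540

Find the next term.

32484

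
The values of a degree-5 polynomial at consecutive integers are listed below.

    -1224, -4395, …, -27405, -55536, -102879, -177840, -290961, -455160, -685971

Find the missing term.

-11976

Using the last 7 terms:
Δ: -28131, -47343, -74961, -113121, -164199, -230811
Δ²: -19212, -27618, -38160, -51078, -66612
Δ³: -8406, -10542, -12918, -15534
Δ⁴: -2136, -2376, -2616
Δ⁵: -240, -240
Constant fifth difference = -240.
Extend backward: -2136 + 240 = -1896;  -8406 + 1896 = -6510;  -19212 + 6510 = -12702;  -28131 + 12702 = -15429;  -27405 + 15429 = -11976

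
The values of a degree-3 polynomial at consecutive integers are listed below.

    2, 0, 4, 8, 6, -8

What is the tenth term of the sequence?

-304

-2, 4, 4, -2, -14
6, 0, -6, -12
-6, -6, -6
Third differences constant at -6.
-12 − 6 = -18;  -14 − 18 = -32;  -8 − 32 = -40
-18 − 6 = -24;  -32 − 24 = -56;  -40 − 56 = -96
-24 − 6 = -30;  -56 − 30 = -86;  -96 − 86 = -182
-30 − 6 = -36;  -86 − 36 = -122;  -182 − 122 = -304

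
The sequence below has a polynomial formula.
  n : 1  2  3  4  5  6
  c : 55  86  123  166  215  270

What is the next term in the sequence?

331

D1: 31  37  43  49  55
D2: 6  6  6  6
Constant second difference = 6, so extend:
55 + 6 = 61;  270 + 61 = 331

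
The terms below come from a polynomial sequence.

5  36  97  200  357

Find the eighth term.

1272

D1: 31 , 61 , 103 , 157
D2: 30 , 42 , 54
D3: 12 , 12
Constant third difference = 12, so extend:
54 + 12 = 66;  157 + 66 = 223;  357 + 223 = 580
66 + 12 = 78;  223 + 78 = 301;  580 + 301 = 881
78 + 12 = 90;  301 + 90 = 391;  881 + 391 = 1272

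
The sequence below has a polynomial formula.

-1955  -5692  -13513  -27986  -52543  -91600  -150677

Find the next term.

-236518

Δ: -3737 , -7821 , -14473 , -24557 , -39057 , -59077
Δ²: -4084 , -6652 , -10084 , -14500 , -20020
Δ³: -2568 , -3432 , -4416 , -5520
Δ⁴: -864 , -984 , -1104
Δ⁵: -120 , -120
Fifth differences constant at -120.
-1104 − 120 = -1224;  -5520 − 1224 = -6744;  -20020 − 6744 = -26764;  -59077 − 26764 = -85841;  -150677 − 85841 = -236518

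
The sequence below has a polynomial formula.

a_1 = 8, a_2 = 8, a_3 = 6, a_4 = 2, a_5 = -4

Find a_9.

-48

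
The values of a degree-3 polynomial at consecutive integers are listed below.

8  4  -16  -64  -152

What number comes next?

-292

Δ: -4, -20, -48, -88
Δ²: -16, -28, -40
Δ³: -12, -12
The third differences are constant (-12).
-40 − 12 = -52;  -88 − 52 = -140;  -152 − 140 = -292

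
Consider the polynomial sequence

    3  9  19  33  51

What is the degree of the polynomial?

2

Δ: 6, 10, 14, 18
Δ²: 4, 4, 4
The second differences are constant, so the polynomial has degree 2.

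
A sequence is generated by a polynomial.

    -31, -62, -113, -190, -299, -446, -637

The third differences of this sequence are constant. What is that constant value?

-6

Δ: -31, -51, -77, -109, -147, -191
Δ²: -20, -26, -32, -38, -44
Δ³: -6, -6, -6, -6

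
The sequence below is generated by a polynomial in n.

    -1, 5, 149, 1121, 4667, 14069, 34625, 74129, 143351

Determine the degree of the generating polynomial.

6, 144, 972, 3546, 9402, 20556, 39504, 69222
138, 828, 2574, 5856, 11154, 18948, 29718
690, 1746, 3282, 5298, 7794, 10770
1056, 1536, 2016, 2496, 2976
480, 480, 480, 480
The fifth differences are constant, so the polynomial has degree 5.

5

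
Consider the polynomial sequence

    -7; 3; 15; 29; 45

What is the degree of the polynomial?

Δ: 10, 12, 14, 16
Δ²: 2, 2, 2
The second differences are constant, so the polynomial has degree 2.

2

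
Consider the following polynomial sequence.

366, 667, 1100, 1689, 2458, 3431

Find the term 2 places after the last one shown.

301 , 433 , 589 , 769 , 973
132 , 156 , 180 , 204
24 , 24 , 24
The third differences are constant (24).
204 + 24 = 228;  973 + 228 = 1201;  3431 + 1201 = 4632
228 + 24 = 252;  1201 + 252 = 1453;  4632 + 1453 = 6085

6085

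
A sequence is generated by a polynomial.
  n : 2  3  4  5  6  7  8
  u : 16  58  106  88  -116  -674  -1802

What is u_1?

D1: 42, 48, -18, -204, -558, -1128
D2: 6, -66, -186, -354, -570
D3: -72, -120, -168, -216
D4: -48, -48, -48
The fourth differences are constant at -48.
Work back: -72 + 48 = -24;  6 + 24 = 30;  42 − 30 = 12;  16 − 12 = 4

4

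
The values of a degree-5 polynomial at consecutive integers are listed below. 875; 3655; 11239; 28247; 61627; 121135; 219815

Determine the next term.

D1: 2780  7584  17008  33380  59508  98680
D2: 4804  9424  16372  26128  39172
D3: 4620  6948  9756  13044
D4: 2328  2808  3288
D5: 480  480
Fifth differences constant at 480.
3288 + 480 = 3768;  13044 + 3768 = 16812;  39172 + 16812 = 55984;  98680 + 55984 = 154664;  219815 + 154664 = 374479

374479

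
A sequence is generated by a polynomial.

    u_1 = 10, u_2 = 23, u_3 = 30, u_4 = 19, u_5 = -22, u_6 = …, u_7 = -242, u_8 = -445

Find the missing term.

Using the first 5 terms:
Δ: 13, 7, -11, -41
Δ²: -6, -18, -30
Δ³: -12, -12
Constant third difference = -12.
Extend forward: -30 − 12 = -42;  -41 − 42 = -83;  -22 − 83 = -105

-105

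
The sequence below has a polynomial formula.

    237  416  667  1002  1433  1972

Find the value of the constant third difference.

Δ: 179, 251, 335, 431, 539
Δ²: 72, 84, 96, 108
Δ³: 12, 12, 12

12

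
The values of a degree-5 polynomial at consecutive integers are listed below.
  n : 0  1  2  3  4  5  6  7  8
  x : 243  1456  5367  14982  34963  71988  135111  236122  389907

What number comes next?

1213  3911  9615  19981  37025  63123  101011  153785
2698  5704  10366  17044  26098  37888  52774
3006  4662  6678  9054  11790  14886
1656  2016  2376  2736  3096
360  360  360  360
The fifth differences are constant (360).
3096 + 360 = 3456;  14886 + 3456 = 18342;  52774 + 18342 = 71116;  153785 + 71116 = 224901;  389907 + 224901 = 614808

614808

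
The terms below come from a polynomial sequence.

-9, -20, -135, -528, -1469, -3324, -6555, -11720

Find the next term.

-19473

Δ: -11 , -115 , -393 , -941 , -1855 , -3231 , -5165
Δ²: -104 , -278 , -548 , -914 , -1376 , -1934
Δ³: -174 , -270 , -366 , -462 , -558
Δ⁴: -96 , -96 , -96 , -96
Constant fourth difference = -96, so extend:
-558 − 96 = -654;  -1934 − 654 = -2588;  -5165 − 2588 = -7753;  -11720 − 7753 = -19473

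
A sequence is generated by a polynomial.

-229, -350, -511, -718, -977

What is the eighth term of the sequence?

-2126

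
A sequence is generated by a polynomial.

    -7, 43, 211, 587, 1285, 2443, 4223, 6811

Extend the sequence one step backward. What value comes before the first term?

First differences: 50, 168, 376, 698, 1158, 1780, 2588
Second differences: 118, 208, 322, 460, 622, 808
Third differences: 90, 114, 138, 162, 186
Fourth differences: 24, 24, 24, 24
The fourth differences are constant at 24.
Work back: 90 − 24 = 66;  118 − 66 = 52;  50 − 52 = -2;  -7 + 2 = -5

-5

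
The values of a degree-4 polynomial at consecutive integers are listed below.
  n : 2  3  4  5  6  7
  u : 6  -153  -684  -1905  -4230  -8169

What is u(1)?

15

D1: -159, -531, -1221, -2325, -3939
D2: -372, -690, -1104, -1614
D3: -318, -414, -510
D4: -96, -96
The fourth differences are constant at -96.
Work back: -318 + 96 = -222;  -372 + 222 = -150;  -159 + 150 = -9;  6 + 9 = 15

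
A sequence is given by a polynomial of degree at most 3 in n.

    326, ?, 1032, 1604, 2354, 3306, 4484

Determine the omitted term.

614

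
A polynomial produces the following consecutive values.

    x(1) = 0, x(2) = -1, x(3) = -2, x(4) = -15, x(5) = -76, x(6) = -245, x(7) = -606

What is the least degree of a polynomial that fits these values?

4

-1, -1, -13, -61, -169, -361
0, -12, -48, -108, -192
-12, -36, -60, -84
-24, -24, -24
The fourth differences are constant, so the polynomial has degree 4.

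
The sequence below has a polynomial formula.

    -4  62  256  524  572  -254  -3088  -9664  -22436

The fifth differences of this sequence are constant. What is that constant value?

-120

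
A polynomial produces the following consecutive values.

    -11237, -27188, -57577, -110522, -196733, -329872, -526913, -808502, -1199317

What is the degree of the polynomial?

Δ: -15951, -30389, -52945, -86211, -133139, -197041, -281589, -390815
Δ²: -14438, -22556, -33266, -46928, -63902, -84548, -109226
Δ³: -8118, -10710, -13662, -16974, -20646, -24678
Δ⁴: -2592, -2952, -3312, -3672, -4032
Δ⁵: -360, -360, -360, -360
The fifth differences are constant, so the polynomial has degree 5.

5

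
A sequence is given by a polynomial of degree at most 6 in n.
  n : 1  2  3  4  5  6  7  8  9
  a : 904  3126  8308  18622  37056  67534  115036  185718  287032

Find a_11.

2222, 5182, 10314, 18434, 30478, 47502, 70682, 101314
2960, 5132, 8120, 12044, 17024, 23180, 30632
2172, 2988, 3924, 4980, 6156, 7452
816, 936, 1056, 1176, 1296
120, 120, 120, 120
The fifth differences are constant (120).
1296 + 120 = 1416;  7452 + 1416 = 8868;  30632 + 8868 = 39500;  101314 + 39500 = 140814;  287032 + 140814 = 427846
1416 + 120 = 1536;  8868 + 1536 = 10404;  39500 + 10404 = 49904;  140814 + 49904 = 190718;  427846 + 190718 = 618564

618564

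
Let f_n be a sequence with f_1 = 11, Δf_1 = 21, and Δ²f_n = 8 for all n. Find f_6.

196

Build the table forward from the leading diagonal:
Δ²: 8  8  8  8  8  8
Δ: 21  29  37  45  53  61
f: 11  32  61  98  143  196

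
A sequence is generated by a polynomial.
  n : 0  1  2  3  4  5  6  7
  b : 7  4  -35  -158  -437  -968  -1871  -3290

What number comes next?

-5393

-3, -39, -123, -279, -531, -903, -1419
-36, -84, -156, -252, -372, -516
-48, -72, -96, -120, -144
-24, -24, -24, -24
Fourth differences constant at -24.
-144 − 24 = -168;  -516 − 168 = -684;  -1419 − 684 = -2103;  -3290 − 2103 = -5393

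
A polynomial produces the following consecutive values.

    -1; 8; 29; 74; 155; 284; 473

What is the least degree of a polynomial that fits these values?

3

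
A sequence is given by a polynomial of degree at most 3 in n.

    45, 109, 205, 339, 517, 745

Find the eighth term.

D1: 64, 96, 134, 178, 228
D2: 32, 38, 44, 50
D3: 6, 6, 6
Third differences constant at 6.
50 + 6 = 56;  228 + 56 = 284;  745 + 284 = 1029
56 + 6 = 62;  284 + 62 = 346;  1029 + 346 = 1375

1375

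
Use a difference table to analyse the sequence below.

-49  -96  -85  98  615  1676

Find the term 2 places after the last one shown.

Δ: -47, 11, 183, 517, 1061
Δ²: 58, 172, 334, 544
Δ³: 114, 162, 210
Δ⁴: 48, 48
The fourth differences are constant (48).
210 + 48 = 258;  544 + 258 = 802;  1061 + 802 = 1863;  1676 + 1863 = 3539
258 + 48 = 306;  802 + 306 = 1108;  1863 + 1108 = 2971;  3539 + 2971 = 6510

6510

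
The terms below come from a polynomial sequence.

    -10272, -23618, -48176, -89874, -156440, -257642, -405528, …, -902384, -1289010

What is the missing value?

-614666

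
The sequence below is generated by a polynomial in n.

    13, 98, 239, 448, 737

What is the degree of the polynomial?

3

D1: 85, 141, 209, 289
D2: 56, 68, 80
D3: 12, 12
The third differences are constant, so the polynomial has degree 3.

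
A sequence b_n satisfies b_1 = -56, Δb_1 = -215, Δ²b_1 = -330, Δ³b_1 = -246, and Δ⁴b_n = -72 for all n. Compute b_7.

-12296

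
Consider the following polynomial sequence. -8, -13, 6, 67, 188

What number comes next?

Δ: -5, 19, 61, 121
Δ²: 24, 42, 60
Δ³: 18, 18
Third differences constant at 18.
60 + 18 = 78;  121 + 78 = 199;  188 + 199 = 387

387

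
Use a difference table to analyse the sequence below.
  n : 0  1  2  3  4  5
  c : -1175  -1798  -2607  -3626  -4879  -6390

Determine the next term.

-8183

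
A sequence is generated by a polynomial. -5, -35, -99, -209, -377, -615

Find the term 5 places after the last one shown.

D1: -30, -64, -110, -168, -238
D2: -34, -46, -58, -70
D3: -12, -12, -12
The third differences are constant (-12).
-70 − 12 = -82;  -238 − 82 = -320;  -615 − 320 = -935
-82 − 12 = -94;  -320 − 94 = -414;  -935 − 414 = -1349
-94 − 12 = -106;  -414 − 106 = -520;  -1349 − 520 = -1869
-106 − 12 = -118;  -520 − 118 = -638;  -1869 − 638 = -2507
-118 − 12 = -130;  -638 − 130 = -768;  -2507 − 768 = -3275

-3275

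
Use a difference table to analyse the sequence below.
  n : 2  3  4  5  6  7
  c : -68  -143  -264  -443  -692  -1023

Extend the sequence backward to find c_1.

Δ: -75, -121, -179, -249, -331
Δ²: -46, -58, -70, -82
Δ³: -12, -12, -12
The third differences are constant at -12.
Work back: -46 + 12 = -34;  -75 + 34 = -41;  -68 + 41 = -27

-27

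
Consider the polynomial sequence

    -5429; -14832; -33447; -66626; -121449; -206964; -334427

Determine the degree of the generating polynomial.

-9403, -18615, -33179, -54823, -85515, -127463
-9212, -14564, -21644, -30692, -41948
-5352, -7080, -9048, -11256
-1728, -1968, -2208
-240, -240
The fifth differences are constant, so the polynomial has degree 5.

5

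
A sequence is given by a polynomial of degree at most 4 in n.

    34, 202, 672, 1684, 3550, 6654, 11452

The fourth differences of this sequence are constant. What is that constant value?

72

Δ: 168, 470, 1012, 1866, 3104, 4798
Δ²: 302, 542, 854, 1238, 1694
Δ³: 240, 312, 384, 456
Δ⁴: 72, 72, 72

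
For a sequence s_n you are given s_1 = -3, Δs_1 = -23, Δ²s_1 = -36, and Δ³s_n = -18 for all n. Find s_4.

Build the table forward from the leading diagonal:
Third differences: -18  -18  -18  -18
Second differences: -36  -54  -72  -90
First differences: -23  -59  -113  -185
s: -3  -26  -85  -198

-198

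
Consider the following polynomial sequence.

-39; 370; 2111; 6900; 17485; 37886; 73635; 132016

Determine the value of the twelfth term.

812300

Δ: 409  1741  4789  10585  20401  35749  58381
Δ²: 1332  3048  5796  9816  15348  22632
Δ³: 1716  2748  4020  5532  7284
Δ⁴: 1032  1272  1512  1752
Δ⁵: 240  240  240
Fifth differences constant at 240.
1752 + 240 = 1992;  7284 + 1992 = 9276;  22632 + 9276 = 31908;  58381 + 31908 = 90289;  132016 + 90289 = 222305
1992 + 240 = 2232;  9276 + 2232 = 11508;  31908 + 11508 = 43416;  90289 + 43416 = 133705;  222305 + 133705 = 356010
2232 + 240 = 2472;  11508 + 2472 = 13980;  43416 + 13980 = 57396;  133705 + 57396 = 191101;  356010 + 191101 = 547111
2472 + 240 = 2712;  13980 + 2712 = 16692;  57396 + 16692 = 74088;  191101 + 74088 = 265189;  547111 + 265189 = 812300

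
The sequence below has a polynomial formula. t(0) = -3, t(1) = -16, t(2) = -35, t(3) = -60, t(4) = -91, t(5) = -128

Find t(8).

-275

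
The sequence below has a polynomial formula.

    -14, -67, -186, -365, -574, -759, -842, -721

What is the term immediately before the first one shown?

-9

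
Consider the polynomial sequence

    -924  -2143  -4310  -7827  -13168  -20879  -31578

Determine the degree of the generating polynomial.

D1: -1219, -2167, -3517, -5341, -7711, -10699
D2: -948, -1350, -1824, -2370, -2988
D3: -402, -474, -546, -618
D4: -72, -72, -72
The fourth differences are constant, so the polynomial has degree 4.

4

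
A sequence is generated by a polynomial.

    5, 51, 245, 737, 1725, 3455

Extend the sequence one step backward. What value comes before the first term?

Δ: 46  194  492  988  1730
Δ²: 148  298  496  742
Δ³: 150  198  246
Δ⁴: 48  48
The fourth differences are constant at 48.
Work back: 150 − 48 = 102;  148 − 102 = 46;  46 − 46 = 0;  5 + 0 = 5

5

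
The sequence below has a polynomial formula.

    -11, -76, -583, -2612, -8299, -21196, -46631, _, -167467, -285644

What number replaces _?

Using the first 7 terms:
-65, -507, -2029, -5687, -12897, -25435
-442, -1522, -3658, -7210, -12538
-1080, -2136, -3552, -5328
-1056, -1416, -1776
-360, -360
Constant fifth difference = -360.
Extend forward: -1776 − 360 = -2136;  -5328 − 2136 = -7464;  -12538 − 7464 = -20002;  -25435 − 20002 = -45437;  -46631 − 45437 = -92068

-92068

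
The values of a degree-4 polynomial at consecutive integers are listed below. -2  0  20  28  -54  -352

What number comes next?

-1040

First differences: 2, 20, 8, -82, -298
Second differences: 18, -12, -90, -216
Third differences: -30, -78, -126
Fourth differences: -48, -48
Fourth differences constant at -48.
-126 − 48 = -174;  -216 − 174 = -390;  -298 − 390 = -688;  -352 − 688 = -1040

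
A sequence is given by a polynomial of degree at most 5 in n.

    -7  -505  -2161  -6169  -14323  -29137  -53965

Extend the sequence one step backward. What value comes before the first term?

First differences: -498, -1656, -4008, -8154, -14814, -24828
Second differences: -1158, -2352, -4146, -6660, -10014
Third differences: -1194, -1794, -2514, -3354
Fourth differences: -600, -720, -840
Fifth differences: -120, -120
The fifth differences are constant at -120.
Work back: -600 + 120 = -480;  -1194 + 480 = -714;  -1158 + 714 = -444;  -498 + 444 = -54;  -7 + 54 = 47

47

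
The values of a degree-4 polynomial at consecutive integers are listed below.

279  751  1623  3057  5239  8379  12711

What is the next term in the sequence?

18493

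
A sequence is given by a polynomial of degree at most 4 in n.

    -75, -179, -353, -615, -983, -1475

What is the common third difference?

First differences: -104, -174, -262, -368, -492
Second differences: -70, -88, -106, -124
Third differences: -18, -18, -18

-18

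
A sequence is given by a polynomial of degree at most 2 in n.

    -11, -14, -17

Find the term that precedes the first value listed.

First differences: -3  -3
The first differences are constant at -3.
Work back: -11 + 3 = -8

-8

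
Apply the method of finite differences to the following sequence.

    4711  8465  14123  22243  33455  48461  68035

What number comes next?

First differences: 3754, 5658, 8120, 11212, 15006, 19574
Second differences: 1904, 2462, 3092, 3794, 4568
Third differences: 558, 630, 702, 774
Fourth differences: 72, 72, 72
Constant fourth difference = 72, so extend:
774 + 72 = 846;  4568 + 846 = 5414;  19574 + 5414 = 24988;  68035 + 24988 = 93023

93023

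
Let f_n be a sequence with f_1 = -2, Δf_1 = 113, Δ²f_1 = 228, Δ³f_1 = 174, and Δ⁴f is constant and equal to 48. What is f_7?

8296

Build the table forward from the leading diagonal:
Δ⁴: 48, 48, 48, 48, 48, 48, 48
Δ³: 174, 222, 270, 318, 366, 414, 462
Δ²: 228, 402, 624, 894, 1212, 1578, 1992
Δ: 113, 341, 743, 1367, 2261, 3473, 5051
f: -2, 111, 452, 1195, 2562, 4823, 8296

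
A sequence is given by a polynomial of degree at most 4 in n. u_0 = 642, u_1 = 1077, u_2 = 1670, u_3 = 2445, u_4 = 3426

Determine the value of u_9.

Δ: 435  593  775  981
Δ²: 158  182  206
Δ³: 24  24
The third differences are constant (24).
206 + 24 = 230;  981 + 230 = 1211;  3426 + 1211 = 4637
230 + 24 = 254;  1211 + 254 = 1465;  4637 + 1465 = 6102
254 + 24 = 278;  1465 + 278 = 1743;  6102 + 1743 = 7845
278 + 24 = 302;  1743 + 302 = 2045;  7845 + 2045 = 9890
302 + 24 = 326;  2045 + 326 = 2371;  9890 + 2371 = 12261

12261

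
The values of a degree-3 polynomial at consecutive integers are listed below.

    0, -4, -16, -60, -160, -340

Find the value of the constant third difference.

-24

Δ: -4, -12, -44, -100, -180
Δ²: -8, -32, -56, -80
Δ³: -24, -24, -24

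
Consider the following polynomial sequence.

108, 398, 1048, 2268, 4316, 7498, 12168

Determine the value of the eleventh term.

54488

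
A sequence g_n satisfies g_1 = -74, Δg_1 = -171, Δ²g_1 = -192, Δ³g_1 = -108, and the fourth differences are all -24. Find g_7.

Build the table forward from the leading diagonal:
Fourth differences: -24, -24, -24, -24, -24, -24, -24
Third differences: -108, -132, -156, -180, -204, -228, -252
Second differences: -192, -300, -432, -588, -768, -972, -1200
First differences: -171, -363, -663, -1095, -1683, -2451, -3423
g: -74, -245, -608, -1271, -2366, -4049, -6500

-6500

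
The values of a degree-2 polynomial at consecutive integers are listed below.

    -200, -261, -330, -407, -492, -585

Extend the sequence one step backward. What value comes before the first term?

Δ: -61, -69, -77, -85, -93
Δ²: -8, -8, -8, -8
The second differences are constant at -8.
Work back: -61 + 8 = -53;  -200 + 53 = -147

-147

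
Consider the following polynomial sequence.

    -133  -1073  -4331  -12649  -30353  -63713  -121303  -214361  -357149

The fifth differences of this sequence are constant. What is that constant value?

D1: -940, -3258, -8318, -17704, -33360, -57590, -93058, -142788
D2: -2318, -5060, -9386, -15656, -24230, -35468, -49730
D3: -2742, -4326, -6270, -8574, -11238, -14262
D4: -1584, -1944, -2304, -2664, -3024
D5: -360, -360, -360, -360

-360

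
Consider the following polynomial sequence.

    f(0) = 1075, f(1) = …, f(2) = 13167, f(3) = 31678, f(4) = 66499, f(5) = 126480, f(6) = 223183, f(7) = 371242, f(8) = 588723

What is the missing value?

Using the last 7 terms:
18511  34821  59981  96703  148059  217481
16310  25160  36722  51356  69422
8850  11562  14634  18066
2712  3072  3432
360  360
Constant fifth difference = 360.
Extend backward: 2712 − 360 = 2352;  8850 − 2352 = 6498;  16310 − 6498 = 9812;  18511 − 9812 = 8699;  13167 − 8699 = 4468

4468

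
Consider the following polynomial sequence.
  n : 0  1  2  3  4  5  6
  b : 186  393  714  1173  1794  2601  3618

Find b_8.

6378

D1: 207, 321, 459, 621, 807, 1017
D2: 114, 138, 162, 186, 210
D3: 24, 24, 24, 24
Constant third difference = 24, so extend:
210 + 24 = 234;  1017 + 234 = 1251;  3618 + 1251 = 4869
234 + 24 = 258;  1251 + 258 = 1509;  4869 + 1509 = 6378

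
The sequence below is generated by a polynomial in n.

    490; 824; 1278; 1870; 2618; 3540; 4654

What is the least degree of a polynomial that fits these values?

Δ: 334, 454, 592, 748, 922, 1114
Δ²: 120, 138, 156, 174, 192
Δ³: 18, 18, 18, 18
The third differences are constant, so the polynomial has degree 3.

3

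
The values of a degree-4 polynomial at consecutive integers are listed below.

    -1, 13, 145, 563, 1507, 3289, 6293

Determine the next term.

First differences: 14, 132, 418, 944, 1782, 3004
Second differences: 118, 286, 526, 838, 1222
Third differences: 168, 240, 312, 384
Fourth differences: 72, 72, 72
Constant fourth difference = 72, so extend:
384 + 72 = 456;  1222 + 456 = 1678;  3004 + 1678 = 4682;  6293 + 4682 = 10975

10975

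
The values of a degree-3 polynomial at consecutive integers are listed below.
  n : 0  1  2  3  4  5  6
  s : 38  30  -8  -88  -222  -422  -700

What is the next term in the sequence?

Δ: -8, -38, -80, -134, -200, -278
Δ²: -30, -42, -54, -66, -78
Δ³: -12, -12, -12, -12
Third differences constant at -12.
-78 − 12 = -90;  -278 − 90 = -368;  -700 − 368 = -1068

-1068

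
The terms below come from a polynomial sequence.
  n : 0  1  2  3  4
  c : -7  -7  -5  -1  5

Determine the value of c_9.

65

D1: 0, 2, 4, 6
D2: 2, 2, 2
Second differences constant at 2.
6 + 2 = 8;  5 + 8 = 13
8 + 2 = 10;  13 + 10 = 23
10 + 2 = 12;  23 + 12 = 35
12 + 2 = 14;  35 + 14 = 49
14 + 2 = 16;  49 + 16 = 65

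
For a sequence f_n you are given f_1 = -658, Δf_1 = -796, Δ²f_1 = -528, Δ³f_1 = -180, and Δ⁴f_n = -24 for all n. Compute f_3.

-2778

Build the table forward from the leading diagonal:
Fourth differences: -24  -24  -24
Third differences: -180  -204  -228
Second differences: -528  -708  -912
First differences: -796  -1324  -2032
f: -658  -1454  -2778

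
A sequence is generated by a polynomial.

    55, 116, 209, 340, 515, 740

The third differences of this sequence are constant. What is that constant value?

6

Δ: 61, 93, 131, 175, 225
Δ²: 32, 38, 44, 50
Δ³: 6, 6, 6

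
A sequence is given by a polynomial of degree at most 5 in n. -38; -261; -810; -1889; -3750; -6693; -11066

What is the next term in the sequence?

First differences: -223 , -549 , -1079 , -1861 , -2943 , -4373
Second differences: -326 , -530 , -782 , -1082 , -1430
Third differences: -204 , -252 , -300 , -348
Fourth differences: -48 , -48 , -48
Fourth differences constant at -48.
-348 − 48 = -396;  -1430 − 396 = -1826;  -4373 − 1826 = -6199;  -11066 − 6199 = -17265

-17265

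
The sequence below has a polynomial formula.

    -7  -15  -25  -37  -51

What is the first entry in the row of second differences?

Δ: -8, -10, -12, -14
Δ²: -2, -2, -2

-2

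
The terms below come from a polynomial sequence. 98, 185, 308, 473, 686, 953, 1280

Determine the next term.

1673

87  123  165  213  267  327
36  42  48  54  60
6  6  6  6
Constant third difference = 6, so extend:
60 + 6 = 66;  327 + 66 = 393;  1280 + 393 = 1673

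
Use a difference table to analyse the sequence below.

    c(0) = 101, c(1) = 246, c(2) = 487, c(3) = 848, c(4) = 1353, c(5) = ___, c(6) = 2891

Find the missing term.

2026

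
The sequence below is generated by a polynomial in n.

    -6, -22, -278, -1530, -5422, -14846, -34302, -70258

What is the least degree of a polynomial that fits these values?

Δ: -16, -256, -1252, -3892, -9424, -19456, -35956
Δ²: -240, -996, -2640, -5532, -10032, -16500
Δ³: -756, -1644, -2892, -4500, -6468
Δ⁴: -888, -1248, -1608, -1968
Δ⁵: -360, -360, -360
The fifth differences are constant, so the polynomial has degree 5.

5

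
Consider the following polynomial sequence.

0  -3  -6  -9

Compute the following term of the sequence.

-12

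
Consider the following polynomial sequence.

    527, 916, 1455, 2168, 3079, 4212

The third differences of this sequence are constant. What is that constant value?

D1: 389, 539, 713, 911, 1133
D2: 150, 174, 198, 222
D3: 24, 24, 24

24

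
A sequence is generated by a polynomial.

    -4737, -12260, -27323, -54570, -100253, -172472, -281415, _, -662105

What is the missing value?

-439598

Using the first 7 terms:
Δ: -7523  -15063  -27247  -45683  -72219  -108943
Δ²: -7540  -12184  -18436  -26536  -36724
Δ³: -4644  -6252  -8100  -10188
Δ⁴: -1608  -1848  -2088
Δ⁵: -240  -240
Constant fifth difference = -240.
Extend forward: -2088 − 240 = -2328;  -10188 − 2328 = -12516;  -36724 − 12516 = -49240;  -108943 − 49240 = -158183;  -281415 − 158183 = -439598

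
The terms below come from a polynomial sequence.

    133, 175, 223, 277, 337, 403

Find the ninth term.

D1: 42  48  54  60  66
D2: 6  6  6  6
The second differences are constant (6).
66 + 6 = 72;  403 + 72 = 475
72 + 6 = 78;  475 + 78 = 553
78 + 6 = 84;  553 + 84 = 637

637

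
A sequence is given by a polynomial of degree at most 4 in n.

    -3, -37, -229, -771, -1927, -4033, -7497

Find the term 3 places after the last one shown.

-31197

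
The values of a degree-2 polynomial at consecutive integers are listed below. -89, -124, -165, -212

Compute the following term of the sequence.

-35, -41, -47
-6, -6
The second differences are constant (-6).
-47 − 6 = -53;  -212 − 53 = -265

-265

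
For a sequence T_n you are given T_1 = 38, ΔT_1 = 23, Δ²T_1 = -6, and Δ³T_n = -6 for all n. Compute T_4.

83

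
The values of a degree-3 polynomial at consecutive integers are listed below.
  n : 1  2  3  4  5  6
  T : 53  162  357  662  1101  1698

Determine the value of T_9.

First differences: 109, 195, 305, 439, 597
Second differences: 86, 110, 134, 158
Third differences: 24, 24, 24
Third differences constant at 24.
158 + 24 = 182;  597 + 182 = 779;  1698 + 779 = 2477
182 + 24 = 206;  779 + 206 = 985;  2477 + 985 = 3462
206 + 24 = 230;  985 + 230 = 1215;  3462 + 1215 = 4677

4677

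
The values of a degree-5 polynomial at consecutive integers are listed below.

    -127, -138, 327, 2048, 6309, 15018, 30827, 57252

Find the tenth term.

D1: -11  465  1721  4261  8709  15809  26425
D2: 476  1256  2540  4448  7100  10616
D3: 780  1284  1908  2652  3516
D4: 504  624  744  864
D5: 120  120  120
Constant fifth difference = 120, so extend:
864 + 120 = 984;  3516 + 984 = 4500;  10616 + 4500 = 15116;  26425 + 15116 = 41541;  57252 + 41541 = 98793
984 + 120 = 1104;  4500 + 1104 = 5604;  15116 + 5604 = 20720;  41541 + 20720 = 62261;  98793 + 62261 = 161054

161054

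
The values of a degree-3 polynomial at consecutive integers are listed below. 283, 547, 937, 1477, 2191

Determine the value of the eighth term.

5617

264, 390, 540, 714
126, 150, 174
24, 24
The third differences are constant (24).
174 + 24 = 198;  714 + 198 = 912;  2191 + 912 = 3103
198 + 24 = 222;  912 + 222 = 1134;  3103 + 1134 = 4237
222 + 24 = 246;  1134 + 246 = 1380;  4237 + 1380 = 5617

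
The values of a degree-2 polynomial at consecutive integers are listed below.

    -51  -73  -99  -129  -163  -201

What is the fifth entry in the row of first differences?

-38

Δ: -22, -26, -30, -34, -38
Δ²: -4, -4, -4, -4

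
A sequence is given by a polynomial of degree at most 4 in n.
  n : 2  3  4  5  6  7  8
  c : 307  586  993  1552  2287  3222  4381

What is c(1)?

Δ: 279  407  559  735  935  1159
Δ²: 128  152  176  200  224
Δ³: 24  24  24  24
The third differences are constant at 24.
Work back: 128 − 24 = 104;  279 − 104 = 175;  307 − 175 = 132

132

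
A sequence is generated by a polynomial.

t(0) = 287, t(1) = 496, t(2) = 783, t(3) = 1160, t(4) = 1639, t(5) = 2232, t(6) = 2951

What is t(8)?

D1: 209, 287, 377, 479, 593, 719
D2: 78, 90, 102, 114, 126
D3: 12, 12, 12, 12
Third differences constant at 12.
126 + 12 = 138;  719 + 138 = 857;  2951 + 857 = 3808
138 + 12 = 150;  857 + 150 = 1007;  3808 + 1007 = 4815

4815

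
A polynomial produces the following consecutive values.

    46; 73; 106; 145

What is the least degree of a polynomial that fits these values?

2

27, 33, 39
6, 6
The second differences are constant, so the polynomial has degree 2.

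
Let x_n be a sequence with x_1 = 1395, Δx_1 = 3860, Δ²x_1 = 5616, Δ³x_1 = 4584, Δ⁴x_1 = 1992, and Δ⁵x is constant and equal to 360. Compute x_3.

14731

Build the table forward from the leading diagonal:
Δ⁵: 360, 360, 360
Δ⁴: 1992, 2352, 2712
Δ³: 4584, 6576, 8928
Δ²: 5616, 10200, 16776
Δ: 3860, 9476, 19676
x: 1395, 5255, 14731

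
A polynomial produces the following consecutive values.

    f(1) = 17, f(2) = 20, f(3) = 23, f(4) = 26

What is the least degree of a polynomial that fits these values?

1

3, 3, 3
The first differences are constant, so the polynomial has degree 1.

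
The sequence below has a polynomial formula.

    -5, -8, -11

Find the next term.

-14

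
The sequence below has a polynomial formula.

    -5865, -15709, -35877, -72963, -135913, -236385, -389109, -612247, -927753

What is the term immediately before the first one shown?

-1743

D1: -9844, -20168, -37086, -62950, -100472, -152724, -223138, -315506
D2: -10324, -16918, -25864, -37522, -52252, -70414, -92368
D3: -6594, -8946, -11658, -14730, -18162, -21954
D4: -2352, -2712, -3072, -3432, -3792
D5: -360, -360, -360, -360
The fifth differences are constant at -360.
Work back: -2352 + 360 = -1992;  -6594 + 1992 = -4602;  -10324 + 4602 = -5722;  -9844 + 5722 = -4122;  -5865 + 4122 = -1743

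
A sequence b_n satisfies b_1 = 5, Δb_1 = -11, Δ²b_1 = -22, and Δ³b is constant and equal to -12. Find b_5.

-219

Build the table forward from the leading diagonal:
Δ³: -12, -12, -12, -12, -12
Δ²: -22, -34, -46, -58, -70
Δ: -11, -33, -67, -113, -171
b: 5, -6, -39, -106, -219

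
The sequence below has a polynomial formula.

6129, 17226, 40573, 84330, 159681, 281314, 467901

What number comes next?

D1: 11097  23347  43757  75351  121633  186587
D2: 12250  20410  31594  46282  64954
D3: 8160  11184  14688  18672
D4: 3024  3504  3984
D5: 480  480
Fifth differences constant at 480.
3984 + 480 = 4464;  18672 + 4464 = 23136;  64954 + 23136 = 88090;  186587 + 88090 = 274677;  467901 + 274677 = 742578

742578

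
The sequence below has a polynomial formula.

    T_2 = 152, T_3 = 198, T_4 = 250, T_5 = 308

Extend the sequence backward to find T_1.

112

Δ: 46, 52, 58
Δ²: 6, 6
The second differences are constant at 6.
Work back: 46 − 6 = 40;  152 − 40 = 112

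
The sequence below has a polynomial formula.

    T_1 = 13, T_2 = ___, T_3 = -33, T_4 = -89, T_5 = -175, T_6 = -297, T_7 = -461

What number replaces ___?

Using the last 5 terms:
Δ: -56  -86  -122  -164
Δ²: -30  -36  -42
Δ³: -6  -6
Constant third difference = -6.
Extend backward: -30 + 6 = -24;  -56 + 24 = -32;  -33 + 32 = -1

-1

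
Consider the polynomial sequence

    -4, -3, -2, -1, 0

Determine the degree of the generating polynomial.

1

First differences: 1, 1, 1, 1
The first differences are constant, so the polynomial has degree 1.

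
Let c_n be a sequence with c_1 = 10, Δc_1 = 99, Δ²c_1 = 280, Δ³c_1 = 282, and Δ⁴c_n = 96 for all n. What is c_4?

1429

Build the table forward from the leading diagonal:
D4: 96, 96, 96, 96
D3: 282, 378, 474, 570
D2: 280, 562, 940, 1414
D1: 99, 379, 941, 1881
c: 10, 109, 488, 1429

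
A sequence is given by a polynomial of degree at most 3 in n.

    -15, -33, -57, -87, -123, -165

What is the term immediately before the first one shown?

-18, -24, -30, -36, -42
-6, -6, -6, -6
The second differences are constant at -6.
Work back: -18 + 6 = -12;  -15 + 12 = -3

-3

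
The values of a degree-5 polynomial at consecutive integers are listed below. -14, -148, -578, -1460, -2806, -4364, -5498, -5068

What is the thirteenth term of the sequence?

First differences: -134  -430  -882  -1346  -1558  -1134  430
Second differences: -296  -452  -464  -212  424  1564
Third differences: -156  -12  252  636  1140
Fourth differences: 144  264  384  504
Fifth differences: 120  120  120
The fifth differences are constant (120).
504 + 120 = 624;  1140 + 624 = 1764;  1564 + 1764 = 3328;  430 + 3328 = 3758;  -5068 + 3758 = -1310
624 + 120 = 744;  1764 + 744 = 2508;  3328 + 2508 = 5836;  3758 + 5836 = 9594;  -1310 + 9594 = 8284
744 + 120 = 864;  2508 + 864 = 3372;  5836 + 3372 = 9208;  9594 + 9208 = 18802;  8284 + 18802 = 27086
864 + 120 = 984;  3372 + 984 = 4356;  9208 + 4356 = 13564;  18802 + 13564 = 32366;  27086 + 32366 = 59452
984 + 120 = 1104;  4356 + 1104 = 5460;  13564 + 5460 = 19024;  32366 + 19024 = 51390;  59452 + 51390 = 110842

110842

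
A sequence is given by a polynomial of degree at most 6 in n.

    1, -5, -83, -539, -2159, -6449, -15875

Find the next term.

-34103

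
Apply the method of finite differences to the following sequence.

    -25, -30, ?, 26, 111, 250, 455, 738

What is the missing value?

-17

Using the last 5 terms:
Δ: 85  139  205  283
Δ²: 54  66  78
Δ³: 12  12
Constant third difference = 12.
Extend backward: 54 − 12 = 42;  85 − 42 = 43;  26 − 43 = -17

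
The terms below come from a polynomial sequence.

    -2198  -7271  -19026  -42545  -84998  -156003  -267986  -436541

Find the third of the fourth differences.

-2808

Δ: -5073, -11755, -23519, -42453, -71005, -111983, -168555
Δ²: -6682, -11764, -18934, -28552, -40978, -56572
Δ³: -5082, -7170, -9618, -12426, -15594
Δ⁴: -2088, -2448, -2808, -3168
Δ⁵: -360, -360, -360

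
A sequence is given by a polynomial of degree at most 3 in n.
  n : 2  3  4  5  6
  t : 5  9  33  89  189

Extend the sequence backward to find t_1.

9

D1: 4, 24, 56, 100
D2: 20, 32, 44
D3: 12, 12
The third differences are constant at 12.
Work back: 20 − 12 = 8;  4 − 8 = -4;  5 + 4 = 9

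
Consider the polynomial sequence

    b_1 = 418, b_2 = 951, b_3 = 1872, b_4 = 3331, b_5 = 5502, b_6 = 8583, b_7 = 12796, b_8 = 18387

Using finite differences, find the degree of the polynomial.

4

Δ: 533, 921, 1459, 2171, 3081, 4213, 5591
Δ²: 388, 538, 712, 910, 1132, 1378
Δ³: 150, 174, 198, 222, 246
Δ⁴: 24, 24, 24, 24
The fourth differences are constant, so the polynomial has degree 4.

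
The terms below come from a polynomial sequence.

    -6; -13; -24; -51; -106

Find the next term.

First differences: -7 , -11 , -27 , -55
Second differences: -4 , -16 , -28
Third differences: -12 , -12
The third differences are constant (-12).
-28 − 12 = -40;  -55 − 40 = -95;  -106 − 95 = -201

-201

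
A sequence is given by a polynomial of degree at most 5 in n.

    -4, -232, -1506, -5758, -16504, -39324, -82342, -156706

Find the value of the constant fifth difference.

-480

D1: -228, -1274, -4252, -10746, -22820, -43018, -74364
D2: -1046, -2978, -6494, -12074, -20198, -31346
D3: -1932, -3516, -5580, -8124, -11148
D4: -1584, -2064, -2544, -3024
D5: -480, -480, -480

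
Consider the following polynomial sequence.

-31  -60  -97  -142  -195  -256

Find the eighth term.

-402

D1: -29, -37, -45, -53, -61
D2: -8, -8, -8, -8
Constant second difference = -8, so extend:
-61 − 8 = -69;  -256 − 69 = -325
-69 − 8 = -77;  -325 − 77 = -402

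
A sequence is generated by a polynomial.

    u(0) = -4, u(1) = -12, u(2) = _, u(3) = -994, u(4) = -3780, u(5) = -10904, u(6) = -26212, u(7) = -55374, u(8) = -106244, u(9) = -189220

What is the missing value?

-164

Using the last 7 terms:
Δ: -2786, -7124, -15308, -29162, -50870, -82976
Δ²: -4338, -8184, -13854, -21708, -32106
Δ³: -3846, -5670, -7854, -10398
Δ⁴: -1824, -2184, -2544
Δ⁵: -360, -360
Constant fifth difference = -360.
Extend backward: -1824 + 360 = -1464;  -3846 + 1464 = -2382;  -4338 + 2382 = -1956;  -2786 + 1956 = -830;  -994 + 830 = -164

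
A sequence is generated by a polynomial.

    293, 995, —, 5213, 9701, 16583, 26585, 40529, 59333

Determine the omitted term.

2489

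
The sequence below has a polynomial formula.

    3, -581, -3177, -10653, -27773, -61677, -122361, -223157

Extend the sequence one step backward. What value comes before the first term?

27

D1: -584, -2596, -7476, -17120, -33904, -60684, -100796
D2: -2012, -4880, -9644, -16784, -26780, -40112
D3: -2868, -4764, -7140, -9996, -13332
D4: -1896, -2376, -2856, -3336
D5: -480, -480, -480
The fifth differences are constant at -480.
Work back: -1896 + 480 = -1416;  -2868 + 1416 = -1452;  -2012 + 1452 = -560;  -584 + 560 = -24;  3 + 24 = 27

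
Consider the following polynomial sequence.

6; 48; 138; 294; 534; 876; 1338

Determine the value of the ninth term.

Δ: 42, 90, 156, 240, 342, 462
Δ²: 48, 66, 84, 102, 120
Δ³: 18, 18, 18, 18
Third differences constant at 18.
120 + 18 = 138;  462 + 138 = 600;  1338 + 600 = 1938
138 + 18 = 156;  600 + 156 = 756;  1938 + 756 = 2694

2694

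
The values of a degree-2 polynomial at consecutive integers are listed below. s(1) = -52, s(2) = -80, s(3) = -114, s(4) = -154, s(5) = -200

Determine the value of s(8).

-374

First differences: -28 , -34 , -40 , -46
Second differences: -6 , -6 , -6
Second differences constant at -6.
-46 − 6 = -52;  -200 − 52 = -252
-52 − 6 = -58;  -252 − 58 = -310
-58 − 6 = -64;  -310 − 64 = -374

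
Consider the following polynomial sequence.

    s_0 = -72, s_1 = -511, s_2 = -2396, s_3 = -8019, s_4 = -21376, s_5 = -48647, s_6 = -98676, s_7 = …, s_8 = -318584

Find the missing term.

-183451

Using the first 7 terms:
First differences: -439, -1885, -5623, -13357, -27271, -50029
Second differences: -1446, -3738, -7734, -13914, -22758
Third differences: -2292, -3996, -6180, -8844
Fourth differences: -1704, -2184, -2664
Fifth differences: -480, -480
Constant fifth difference = -480.
Extend forward: -2664 − 480 = -3144;  -8844 − 3144 = -11988;  -22758 − 11988 = -34746;  -50029 − 34746 = -84775;  -98676 − 84775 = -183451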